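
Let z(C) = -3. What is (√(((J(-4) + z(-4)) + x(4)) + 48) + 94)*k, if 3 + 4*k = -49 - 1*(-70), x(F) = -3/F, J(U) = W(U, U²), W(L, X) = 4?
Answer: 423 + 9*√193/4 ≈ 454.26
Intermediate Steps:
J(U) = 4
k = 9/2 (k = -¾ + (-49 - 1*(-70))/4 = -¾ + (-49 + 70)/4 = -¾ + (¼)*21 = -¾ + 21/4 = 9/2 ≈ 4.5000)
(√(((J(-4) + z(-4)) + x(4)) + 48) + 94)*k = (√(((4 - 3) - 3/4) + 48) + 94)*(9/2) = (√((1 - 3*¼) + 48) + 94)*(9/2) = (√((1 - ¾) + 48) + 94)*(9/2) = (√(¼ + 48) + 94)*(9/2) = (√(193/4) + 94)*(9/2) = (√193/2 + 94)*(9/2) = (94 + √193/2)*(9/2) = 423 + 9*√193/4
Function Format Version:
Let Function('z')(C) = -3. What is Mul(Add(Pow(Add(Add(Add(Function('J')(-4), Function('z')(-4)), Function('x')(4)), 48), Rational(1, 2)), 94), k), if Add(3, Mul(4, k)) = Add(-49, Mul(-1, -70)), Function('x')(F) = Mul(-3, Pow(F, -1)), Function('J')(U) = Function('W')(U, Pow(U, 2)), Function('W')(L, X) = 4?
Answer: Add(423, Mul(Rational(9, 4), Pow(193, Rational(1, 2)))) ≈ 454.26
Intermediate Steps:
Function('J')(U) = 4
k = Rational(9, 2) (k = Add(Rational(-3, 4), Mul(Rational(1, 4), Add(-49, Mul(-1, -70)))) = Add(Rational(-3, 4), Mul(Rational(1, 4), Add(-49, 70))) = Add(Rational(-3, 4), Mul(Rational(1, 4), 21)) = Add(Rational(-3, 4), Rational(21, 4)) = Rational(9, 2) ≈ 4.5000)
Mul(Add(Pow(Add(Add(Add(Function('J')(-4), Function('z')(-4)), Function('x')(4)), 48), Rational(1, 2)), 94), k) = Mul(Add(Pow(Add(Add(Add(4, -3), Mul(-3, Pow(4, -1))), 48), Rational(1, 2)), 94), Rational(9, 2)) = Mul(Add(Pow(Add(Add(1, Mul(-3, Rational(1, 4))), 48), Rational(1, 2)), 94), Rational(9, 2)) = Mul(Add(Pow(Add(Add(1, Rational(-3, 4)), 48), Rational(1, 2)), 94), Rational(9, 2)) = Mul(Add(Pow(Add(Rational(1, 4), 48), Rational(1, 2)), 94), Rational(9, 2)) = Mul(Add(Pow(Rational(193, 4), Rational(1, 2)), 94), Rational(9, 2)) = Mul(Add(Mul(Rational(1, 2), Pow(193, Rational(1, 2))), 94), Rational(9, 2)) = Mul(Add(94, Mul(Rational(1, 2), Pow(193, Rational(1, 2)))), Rational(9, 2)) = Add(423, Mul(Rational(9, 4), Pow(193, Rational(1, 2))))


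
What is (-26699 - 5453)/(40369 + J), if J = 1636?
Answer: -32152/42005 ≈ -0.76543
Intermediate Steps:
(-26699 - 5453)/(40369 + J) = (-26699 - 5453)/(40369 + 1636) = -32152/42005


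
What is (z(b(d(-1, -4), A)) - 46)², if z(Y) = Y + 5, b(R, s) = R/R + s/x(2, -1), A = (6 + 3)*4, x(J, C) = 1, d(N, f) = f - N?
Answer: 16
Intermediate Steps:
A = 36 (A = 9*4 = 36)
b(R, s) = 1 + s (b(R, s) = R/R + s/1 = 1 + s*1 = 1 + s)
z(Y) = 5 + Y
(z(b(d(-1, -4), A)) - 46)² = ((5 + (1 + 36)) - 46)² = ((5 + 37) - 46)² = (42 - 46)² = (-4)² = 16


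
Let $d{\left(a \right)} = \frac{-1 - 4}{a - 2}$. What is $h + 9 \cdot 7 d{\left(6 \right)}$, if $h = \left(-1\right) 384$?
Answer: $- \frac{1851}{4} \approx -462.75$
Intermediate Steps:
$d{\left(a \right)} = - \frac{5}{-2 + a}$
$h = -384$
$h + 9 \cdot 7 d{\left(6 \right)} = -384 + 9 \cdot 7 \left(- \frac{5}{-2 + 6}\right) = -384 + 63 \left(- \frac{5}{4}\right) = -384 - \frac{315}{4} = - \frac{1851}{4}$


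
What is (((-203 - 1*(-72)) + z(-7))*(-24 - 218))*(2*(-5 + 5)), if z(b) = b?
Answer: 0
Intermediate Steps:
(((-203 - 1*(-72)) + z(-7))*(-24 - 218))*(2*(-5 + 5)) = (((-203 - 1*(-72)) - 7)*(-24 - 218))*(2*(-5 + 5)) = (((-203 + 72) - 7)*(-242))*(2*0) = ((-131 - 7)*(-242))*0 = -138*(-242)*0 = 33396*0 = 0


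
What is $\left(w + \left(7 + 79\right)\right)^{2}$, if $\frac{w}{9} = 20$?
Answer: $70756$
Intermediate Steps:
$w = 180$ ($w = 9 \cdot 20 = 180$)
$\left(w + \left(7 + 79\right)\right)^{2} = \left(180 + \left(7 + 79\right)\right)^{2} = \left(180 + 86\right)^{2} = 266^{2} = 70756$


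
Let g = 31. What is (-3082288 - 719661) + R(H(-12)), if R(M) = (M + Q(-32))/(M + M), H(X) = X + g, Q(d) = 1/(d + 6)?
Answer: -3756325119/988 ≈ -3.8019e+6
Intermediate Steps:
Q(d) = 1/(6 + d)
H(X) = 31 + X (H(X) = X + 31 = 31 + X)
R(M) = (-1/26 + M)/(2*M) (R(M) = (M + 1/(6 - 32))/(M + M) = (M + 1/(-26))/((2*M)) = (M - 1/26)*(1/(2*M)) = (-1/26 + M)*(1/(2*M)) = (-1/26 + M)/(2*M))
(-3082288 - 719661) + R(H(-12)) = (-3082288 - 719661) + (-1 + 26*(31 - 12))/(52*(31 - 12)) = -3801949 + (1/52)*(-1 + 26*19)/19 = -3801949 + (1/52)*(1/19)*(-1 + 494) = -3801949 + (1/52)*(1/19)*493 = -3801949 + 493/988 = -3756325119/988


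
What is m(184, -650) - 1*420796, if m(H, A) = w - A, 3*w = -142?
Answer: -1260580/3 ≈ -4.2019e+5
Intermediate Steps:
w = -142/3 (w = (⅓)*(-142) = -142/3 ≈ -47.333)
m(H, A) = -142/3 - A
m(184, -650) - 1*420796 = (-142/3 - 1*(-650)) - 1*420796 = (-142/3 + 650) - 420796 = 1808/3 - 420796 = -1260580/3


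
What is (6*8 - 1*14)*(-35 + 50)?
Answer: 510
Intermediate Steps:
(6*8 - 1*14)*(-35 + 50) = (48 - 14)*15 = 34*15 = 510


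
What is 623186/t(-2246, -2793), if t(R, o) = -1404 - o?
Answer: 623186/1389 ≈ 448.66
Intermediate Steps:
623186/t(-2246, -2793) = 623186/(-1404 - 1*(-2793)) = 623186/(-1404 + 2793) = 623186/1389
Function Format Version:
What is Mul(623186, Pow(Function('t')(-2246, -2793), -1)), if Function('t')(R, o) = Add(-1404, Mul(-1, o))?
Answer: Rational(623186, 1389) ≈ 448.66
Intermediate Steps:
Mul(623186, Pow(Function('t')(-2246, -2793), -1)) = Mul(623186, Pow(Add(-1404, Mul(-1, -2793)), -1)) = Mul(623186, Pow(Add(-1404, 2793), -1)) = Mul(623186, Pow(1389, -1)) = Mul(623186, Rational(1, 1389)) = Rational(623186, 1389)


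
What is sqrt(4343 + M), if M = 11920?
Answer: 3*sqrt(1807) ≈ 127.53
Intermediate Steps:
sqrt(4343 + M) = sqrt(4343 + 11920) = sqrt(16263) = 3*sqrt(1807)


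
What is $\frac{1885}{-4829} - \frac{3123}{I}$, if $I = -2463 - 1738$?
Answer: $\frac{7162082}{20286629} \approx 0.35304$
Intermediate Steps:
$I = -4201$ ($I = -2463 - 1738 = -4201$)
$\frac{1885}{-4829} - \frac{3123}{I} = \frac{1885}{-4829} - \frac{3123}{-4201} = 1885 \left(- \frac{1}{4829}\right) - - \frac{3123}{4201} = - \frac{1885}{4829} + \frac{3123}{4201} = \frac{7162082}{20286629}$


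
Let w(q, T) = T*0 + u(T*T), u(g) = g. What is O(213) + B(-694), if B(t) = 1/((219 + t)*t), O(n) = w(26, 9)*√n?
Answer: 1/329650 + 81*√213 ≈ 1182.2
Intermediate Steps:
w(q, T) = T² (w(q, T) = T*0 + T*T = 0 + T² = T²)
O(n) = 81*√n (O(n) = 9²*√n = 81*√n)
B(t) = 1/(t*(219 + t))
O(213) + B(-694) = 81*√213 + 1/((-694)*(219 - 694)) = 81*√213 - 1/694/(-475) = 81*√213 - 1/694*(-1/475) = 81*√213 + 1/329650 = 1/329650 + 81*√213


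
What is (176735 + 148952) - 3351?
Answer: 322336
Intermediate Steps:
(176735 + 148952) - 3351 = 325687 - 3351 = 322336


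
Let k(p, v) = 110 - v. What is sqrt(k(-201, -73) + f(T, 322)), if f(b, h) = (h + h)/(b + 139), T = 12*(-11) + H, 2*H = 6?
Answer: sqrt(6185)/5 ≈ 15.729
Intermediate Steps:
H = 3 (H = (1/2)*6 = 3)
T = -129 (T = 12*(-11) + 3 = -132 + 3 = -129)
f(b, h) = 2*h/(139 + b) (f(b, h) = (2*h)/(139 + b) = 2*h/(139 + b))
sqrt(k(-201, -73) + f(T, 322)) = sqrt((110 - 1*(-73)) + 2*322/(139 - 129)) = sqrt((110 + 73) + 2*322/10) = sqrt(183 + 2*322*(1/10)) = sqrt(183 + 322/5) = sqrt(1237/5) = sqrt(6185)/5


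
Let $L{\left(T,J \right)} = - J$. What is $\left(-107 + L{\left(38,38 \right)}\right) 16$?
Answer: $-2320$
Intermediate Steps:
$\left(-107 + L{\left(38,38 \right)}\right) 16 = \left(-107 - 38\right) 16 = \left(-145\right) 16 = -2320$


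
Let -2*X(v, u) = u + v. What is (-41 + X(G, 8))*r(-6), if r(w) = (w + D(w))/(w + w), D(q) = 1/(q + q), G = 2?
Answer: -1679/72 ≈ -23.319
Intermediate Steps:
X(v, u) = -u/2 - v/2 (X(v, u) = -(u + v)/2 = -u/2 - v/2)
D(q) = 1/(2*q)
r(w) = (w + 1/(2*w))/(2*w) (r(w) = (w + 1/(2*w))/(w + w) = (w + 1/(2*w))/((2*w)) = (w + 1/(2*w))*(1/(2*w)) = (w + 1/(2*w))/(2*w))
(-41 + X(G, 8))*r(-6) = (-41 + (-1/2*8 - 1/2*2))*(1/2 + (1/4)/(-6)**2) = (-41 + (-4 - 1))*(1/2 + (1/4)*(1/36)) = (-41 - 5)*(1/2 + 1/144) = -46*73/144 = -1679/72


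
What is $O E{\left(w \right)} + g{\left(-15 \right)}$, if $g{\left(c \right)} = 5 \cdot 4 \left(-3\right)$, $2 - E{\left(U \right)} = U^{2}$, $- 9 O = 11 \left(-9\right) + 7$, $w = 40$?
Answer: $- \frac{147556}{9} \approx -16395.0$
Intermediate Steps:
$O = \frac{92}{9}$ ($O = - \frac{11 \left(-9\right) + 7}{9} = - \frac{-99 + 7}{9} = \left(- \frac{1}{9}\right) \left(-92\right) = \frac{92}{9} \approx 10.222$)
$E{\left(U \right)} = 2 - U^{2}$
$g{\left(c \right)} = -60$ ($g{\left(c \right)} = 20 \left(-3\right) = -60$)
$O E{\left(w \right)} + g{\left(-15 \right)} = \frac{92 \left(2 - 40^{2}\right)}{9} - 60 = \frac{92 \left(2 - 1600\right)}{9} - 60 = \frac{92}{9} \left(-1598\right) - 60 = - \frac{147016}{9} - 60 = - \frac{147556}{9}$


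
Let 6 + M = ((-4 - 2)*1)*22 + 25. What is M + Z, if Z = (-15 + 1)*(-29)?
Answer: 293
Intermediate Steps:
Z = 406 (Z = -14*(-29) = 406)
M = -113 (M = -6 + (((-4 - 2)*1)*22 + 25) = -6 + (-6*1*22 + 25) = -6 + (-6*22 + 25) = -6 + (-132 + 25) = -6 - 107 = -113)
M + Z = -113 + 406 = 293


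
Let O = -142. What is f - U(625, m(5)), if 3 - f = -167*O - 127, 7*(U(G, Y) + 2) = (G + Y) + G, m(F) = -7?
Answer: -166317/7 ≈ -23760.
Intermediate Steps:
U(G, Y) = -2 + Y/7 + 2*G/7 (U(G, Y) = -2 + ((G + Y) + G)/7 = -2 + (Y + 2*G)/7 = -2 + (Y/7 + 2*G/7) = -2 + Y/7 + 2*G/7)
f = -23584 (f = 3 - (-167*(-142) - 127) = 3 - (23714 - 127) = 3 - 1*23587 = 3 - 23587 = -23584)
f - U(625, m(5)) = -23584 - (-2 + (⅐)*(-7) + (2/7)*625) = -23584 - (-2 - 1 + 1250/7) = -23584 - 1*1229/7 = -23584 - 1229/7 = -166317/7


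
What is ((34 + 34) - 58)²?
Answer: 100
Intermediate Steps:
((34 + 34) - 58)² = (68 - 58)² = 10² = 100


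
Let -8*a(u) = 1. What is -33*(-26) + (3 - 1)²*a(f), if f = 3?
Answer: 1715/2 ≈ 857.50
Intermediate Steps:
a(u) = -⅛ (a(u) = -⅛*1 = -⅛)
-33*(-26) + (3 - 1)²*a(f) = -33*(-26) + (3 - 1)²*(-⅛) = 858 + 2²*(-⅛) = 858 + 4*(-⅛) = 858 - ½ = 1715/2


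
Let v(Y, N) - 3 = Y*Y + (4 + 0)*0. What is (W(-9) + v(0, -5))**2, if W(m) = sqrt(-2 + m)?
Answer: (3 + I*sqrt(11))**2 ≈ -2.0 + 19.9*I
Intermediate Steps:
v(Y, N) = 3 + Y**2 (v(Y, N) = 3 + (Y*Y + (4 + 0)*0) = 3 + (Y**2 + 4*0) = 3 + (Y**2 + 0) = 3 + Y**2)
(W(-9) + v(0, -5))**2 = (sqrt(-2 - 9) + (3 + 0**2))**2 = (sqrt(-11) + (3 + 0))**2 = (I*sqrt(11) + 3)**2 = (3 + I*sqrt(11))**2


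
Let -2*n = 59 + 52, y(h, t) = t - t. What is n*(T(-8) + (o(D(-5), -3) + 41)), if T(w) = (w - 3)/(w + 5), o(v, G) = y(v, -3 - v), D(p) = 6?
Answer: -2479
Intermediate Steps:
y(h, t) = 0
o(v, G) = 0
T(w) = (-3 + w)/(5 + w)
n = -111/2 (n = -(59 + 52)/2 = -1/2*111 = -111/2 ≈ -55.500)
n*(T(-8) + (o(D(-5), -3) + 41)) = -111*((-3 - 8)/(5 - 8) + (0 + 41))/2 = -111*(-11/(-3) + 41)/2 = -111*(-1/3*(-11) + 41)/2 = -111*(11/3 + 41)/2 = -111/2*134/3 = -2479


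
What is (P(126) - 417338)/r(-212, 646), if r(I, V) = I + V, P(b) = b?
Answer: -208606/217 ≈ -961.32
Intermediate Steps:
(P(126) - 417338)/r(-212, 646) = (126 - 417338)/(-212 + 646) = -417212/434 = -417212*1/434 = -208606/217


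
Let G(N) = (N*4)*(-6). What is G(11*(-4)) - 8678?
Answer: -7622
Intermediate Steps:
G(N) = -24*N (G(N) = (4*N)*(-6) = -24*N)
G(11*(-4)) - 8678 = -264*(-4) - 8678 = -24*(-44) - 8678 = 1056 - 8678 = -7622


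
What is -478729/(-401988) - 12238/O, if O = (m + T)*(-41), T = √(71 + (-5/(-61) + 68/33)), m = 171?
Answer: 2845864561497545/967710044624676 - 24476*√74096517/2407310777 ≈ 2.8533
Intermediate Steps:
T = 2*√74096517/2013 (T = √(71 + (-5*(-1/61) + 68*(1/33))) = √(71 + (5/61 + 68/33)) = √(71 + 4313/2013) = √(147236/2013) = 2*√74096517/2013 ≈ 8.5523)
O = -7011 - 82*√74096517/2013 (O = (171 + 2*√74096517/2013)*(-41) = -7011 - 82*√74096517/2013 ≈ -7361.6)
-478729/(-401988) - 12238/O = -478729/(-401988) - 12238/(-7011 - 82*√74096517/2013) = -478729*(-1/401988) - 12238/(-7011 - 82*√74096517/2013) = 478729/401988 - 12238/(-7011 - 82*√74096517/2013)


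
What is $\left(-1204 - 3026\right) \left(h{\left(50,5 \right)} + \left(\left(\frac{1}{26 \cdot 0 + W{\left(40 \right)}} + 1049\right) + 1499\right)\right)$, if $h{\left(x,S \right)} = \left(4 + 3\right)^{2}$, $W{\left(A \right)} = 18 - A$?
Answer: $- \frac{120836295}{11} \approx -1.0985 \cdot 10^{7}$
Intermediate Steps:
$h{\left(x,S \right)} = 49$ ($h{\left(x,S \right)} = 7^{2} = 49$)
$\left(-1204 - 3026\right) \left(h{\left(50,5 \right)} + \left(\left(\frac{1}{26 \cdot 0 + W{\left(40 \right)}} + 1049\right) + 1499\right)\right) = \left(-1204 - 3026\right) \left(49 + \left(\left(\frac{1}{26 \cdot 0 + \left(18 - 40\right)} + 1049\right) + 1499\right)\right) = - 4230 \left(49 + \left(\left(\frac{1}{0 + \left(18 - 40\right)} + 1049\right) + 1499\right)\right) = - 4230 \left(49 + \left(\left(\frac{1}{0 - 22} + 1049\right) + 1499\right)\right) = - 4230 \left(49 + \left(\left(\frac{1}{-22} + 1049\right) + 1499\right)\right) = - 4230 \left(49 + \left(\left(- \frac{1}{22} + 1049\right) + 1499\right)\right) = - 4230 \left(49 + \left(\frac{23077}{22} + 1499\right)\right) = - 4230 \left(49 + \frac{56055}{22}\right) = \left(-4230\right) \frac{57133}{22} = - \frac{120836295}{11}$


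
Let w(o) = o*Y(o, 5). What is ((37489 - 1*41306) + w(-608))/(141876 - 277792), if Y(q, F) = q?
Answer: -365847/135916 ≈ -2.6917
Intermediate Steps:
w(o) = o² (w(o) = o*o = o²)
((37489 - 1*41306) + w(-608))/(141876 - 277792) = ((37489 - 1*41306) + (-608)²)/(141876 - 277792) = ((37489 - 41306) + 369664)/(-135916) = (-3817 + 369664)*(-1/135916) = 365847*(-1/135916) = -365847/135916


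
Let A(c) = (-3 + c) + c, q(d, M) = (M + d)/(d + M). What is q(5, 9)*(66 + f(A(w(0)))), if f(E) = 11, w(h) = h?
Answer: 77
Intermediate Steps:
q(d, M) = 1 (q(d, M) = (M + d)/(M + d) = 1)
A(c) = -3 + 2*c
q(5, 9)*(66 + f(A(w(0)))) = 1*(66 + 11) = 1*77 = 77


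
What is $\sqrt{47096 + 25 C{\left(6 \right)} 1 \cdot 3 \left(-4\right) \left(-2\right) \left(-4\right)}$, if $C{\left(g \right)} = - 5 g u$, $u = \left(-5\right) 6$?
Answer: $2 i \sqrt{528226} \approx 1453.6 i$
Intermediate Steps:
$u = -30$
$C{\left(g \right)} = 150 g$ ($C{\left(g \right)} = - 5 g \left(-30\right) = 150 g$)
$\sqrt{47096 + 25 C{\left(6 \right)} 1 \cdot 3 \left(-4\right) \left(-2\right) \left(-4\right)} = \sqrt{47096 + 25 \cdot 150 \cdot 6 \cdot 1 \cdot 3 \left(-4\right) \left(-2\right) \left(-4\right)} = \sqrt{47096 + 25 \cdot 900 \cdot 3 \left(-4\right) \left(-2\right) \left(-4\right)} = \sqrt{47096 + 22500 \left(-12\right) \left(-2\right) \left(-4\right)} = \sqrt{47096 + 22500 \cdot 24 \left(-4\right)} = \sqrt{47096 + 22500 \left(-96\right)} = \sqrt{47096 - 2160000} = \sqrt{-2112904} = 2 i \sqrt{528226}$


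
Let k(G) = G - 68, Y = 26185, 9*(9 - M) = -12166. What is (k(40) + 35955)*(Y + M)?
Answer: 8906734424/9 ≈ 9.8964e+8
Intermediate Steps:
M = 12247/9 (M = 9 - ⅑*(-12166) = 9 + 12166/9 = 12247/9 ≈ 1360.8)
k(G) = -68 + G
(k(40) + 35955)*(Y + M) = ((-68 + 40) + 35955)*(26185 + 12247/9) = (-28 + 35955)*(247912/9) = 35927*(247912/9) = 8906734424/9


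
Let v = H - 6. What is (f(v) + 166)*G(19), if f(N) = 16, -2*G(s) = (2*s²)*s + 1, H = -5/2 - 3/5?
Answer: -1248429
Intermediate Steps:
H = -31/10 (H = -5*½ - 3*⅕ = -5/2 - ⅗ = -31/10 ≈ -3.1000)
G(s) = -½ - s³ (G(s) = -((2*s²)*s + 1)/2 = -(2*s³ + 1)/2 = -(1 + 2*s³)/2 = -½ - s³)
v = -91/10 (v = -31/10 - 6 = -91/10 ≈ -9.1000)
(f(v) + 166)*G(19) = (16 + 166)*(-½ - 1*19³) = 182*(-½ - 1*6859) = 182*(-½ - 6859) = 182*(-13719/2) = -1248429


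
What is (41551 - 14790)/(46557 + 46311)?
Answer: 26761/92868 ≈ 0.28816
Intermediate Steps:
(41551 - 14790)/(46557 + 46311) = 26761/92868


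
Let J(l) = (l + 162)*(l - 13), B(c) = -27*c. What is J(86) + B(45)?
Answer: 16889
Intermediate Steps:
J(l) = (-13 + l)*(162 + l) (J(l) = (162 + l)*(-13 + l) = (-13 + l)*(162 + l))
J(86) + B(45) = (-2106 + 86**2 + 149*86) - 27*45 = (-2106 + 7396 + 12814) - 1215 = 18104 - 1215 = 16889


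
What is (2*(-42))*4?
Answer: -336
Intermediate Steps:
(2*(-42))*4 = -84*4 = -336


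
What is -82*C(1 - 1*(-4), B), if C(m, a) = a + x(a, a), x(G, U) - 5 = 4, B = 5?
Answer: -1148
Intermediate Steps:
x(G, U) = 9 (x(G, U) = 5 + 4 = 9)
C(m, a) = 9 + a (C(m, a) = a + 9 = 9 + a)
-82*C(1 - 1*(-4), B) = -82*(9 + 5) = -82*14 = -1148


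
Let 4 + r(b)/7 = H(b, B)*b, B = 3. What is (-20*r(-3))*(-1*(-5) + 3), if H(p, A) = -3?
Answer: -5600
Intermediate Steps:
r(b) = -28 - 21*b (r(b) = -28 + 7*(-3*b) = -28 - 21*b)
(-20*r(-3))*(-1*(-5) + 3) = (-20*(-28 - 21*(-3)))*(-1*(-5) + 3) = (-20*(-28 + 63))*(5 + 3) = -20*35*8 = -700*8 = -5600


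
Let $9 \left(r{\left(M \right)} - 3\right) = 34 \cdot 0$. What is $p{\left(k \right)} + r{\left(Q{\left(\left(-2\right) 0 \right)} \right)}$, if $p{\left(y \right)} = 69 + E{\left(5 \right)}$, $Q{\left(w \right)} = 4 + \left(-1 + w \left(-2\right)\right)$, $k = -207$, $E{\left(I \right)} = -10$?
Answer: $62$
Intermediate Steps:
$Q{\left(w \right)} = 3 - 2 w$ ($Q{\left(w \right)} = 4 - \left(1 + 2 w\right) = 3 - 2 w$)
$p{\left(y \right)} = 59$ ($p{\left(y \right)} = 69 - 10 = 59$)
$r{\left(M \right)} = 3$ ($r{\left(M \right)} = 3 + \frac{34 \cdot 0}{9} = 3 + \frac{1}{9} \cdot 0 = 3 + 0 = 3$)
$p{\left(k \right)} + r{\left(Q{\left(\left(-2\right) 0 \right)} \right)} = 59 + 3 = 62$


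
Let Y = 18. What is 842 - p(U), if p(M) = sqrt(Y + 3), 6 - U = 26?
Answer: 842 - sqrt(21) ≈ 837.42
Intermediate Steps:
U = -20 (U = 6 - 1*26 = 6 - 26 = -20)
p(M) = sqrt(21) (p(M) = sqrt(18 + 3) = sqrt(21))
842 - p(U) = 842 - sqrt(21)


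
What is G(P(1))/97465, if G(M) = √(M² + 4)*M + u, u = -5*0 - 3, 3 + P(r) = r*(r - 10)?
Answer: -3/97465 - 24*√37/97465 ≈ -0.0015286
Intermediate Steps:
P(r) = -3 + r*(-10 + r) (P(r) = -3 + r*(r - 10) = -3 + r*(-10 + r))
u = -3 (u = 0 - 3 = -3)
G(M) = -3 + M*√(4 + M²) (G(M) = √(M² + 4)*M - 3 = √(4 + M²)*M - 3 = M*√(4 + M²) - 3 = -3 + M*√(4 + M²))
G(P(1))/97465 = (-3 + (-3 + 1² - 10*1)*√(4 + (-3 + 1² - 10*1)²))/97465 = (-3 + (-3 + 1 - 10)*√(4 + (-3 + 1 - 10)²))*(1/97465) = (-3 - 12*√(4 + (-12)²))*(1/97465) = (-3 - 12*√(4 + 144))*(1/97465) = (-3 - 24*√37)*(1/97465) = -3/97465 - 24*√37/97465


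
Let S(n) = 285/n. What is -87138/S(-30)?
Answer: 174276/19 ≈ 9172.4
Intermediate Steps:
-87138/S(-30) = -87138/(285/(-30)) = -87138/(285*(-1/30)) = -87138/(-19/2) = -87138*(-2/19) = 174276/19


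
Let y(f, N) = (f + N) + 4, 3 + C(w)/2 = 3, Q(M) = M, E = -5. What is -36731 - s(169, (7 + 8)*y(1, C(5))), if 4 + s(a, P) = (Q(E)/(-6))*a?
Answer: -221207/6 ≈ -36868.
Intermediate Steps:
C(w) = 0 (C(w) = -6 + 2*3 = -6 + 6 = 0)
y(f, N) = 4 + N + f (y(f, N) = (N + f) + 4 = 4 + N + f)
s(a, P) = -4 + 5*a/6 (s(a, P) = -4 + (-5/(-6))*a = -4 + (-5*(-1/6))*a = -4 + 5*a/6)
-36731 - s(169, (7 + 8)*y(1, C(5))) = -36731 - (-4 + (5/6)*169) = -36731 - (-4 + 845/6) = -36731 - 1*821/6 = -36731 - 821/6 = -221207/6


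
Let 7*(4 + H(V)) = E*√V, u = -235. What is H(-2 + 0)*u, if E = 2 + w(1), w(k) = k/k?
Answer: 940 - 705*I*√2/7 ≈ 940.0 - 142.43*I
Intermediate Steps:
w(k) = 1
E = 3 (E = 2 + 1 = 3)
H(V) = -4 + 3*√V/7 (H(V) = -4 + (3*√V)/7 = -4 + 3*√V/7)
H(-2 + 0)*u = (-4 + 3*√(-2 + 0)/7)*(-235) = (-4 + 3*√(-2)/7)*(-235) = (-4 + 3*(I*√2)/7)*(-235) = (-4 + 3*I*√2/7)*(-235) = 940 - 705*I*√2/7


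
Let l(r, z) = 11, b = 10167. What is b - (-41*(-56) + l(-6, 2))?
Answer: 7860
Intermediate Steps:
b - (-41*(-56) + l(-6, 2)) = 10167 - (-41*(-56) + 11) = 10167 - (2296 + 11) = 10167 - 1*2307 = 10167 - 2307 = 7860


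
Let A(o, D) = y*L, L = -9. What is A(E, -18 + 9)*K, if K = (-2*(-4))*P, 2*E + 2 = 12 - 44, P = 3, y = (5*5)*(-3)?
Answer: 16200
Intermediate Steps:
y = -75 (y = 25*(-3) = -75)
E = -17 (E = -1 + (12 - 44)/2 = -1 + (½)*(-32) = -1 - 16 = -17)
A(o, D) = 675 (A(o, D) = -75*(-9) = 675)
K = 24 (K = -2*(-4)*3 = 8*3 = 24)
A(E, -18 + 9)*K = 675*24 = 16200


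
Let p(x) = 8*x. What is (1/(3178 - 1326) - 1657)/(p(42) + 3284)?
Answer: -3068763/6704240 ≈ -0.45773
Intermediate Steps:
(1/(3178 - 1326) - 1657)/(p(42) + 3284) = (1/(3178 - 1326) - 1657)/(8*42 + 3284) = (1/1852 - 1657)/(336 + 3284) = (1/1852 - 1657)/3620 = -3068763/1852*1/3620 = -3068763/6704240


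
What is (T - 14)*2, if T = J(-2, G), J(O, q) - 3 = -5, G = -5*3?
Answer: -32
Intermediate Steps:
G = -15
J(O, q) = -2 (J(O, q) = 3 - 5 = -2)
T = -2
(T - 14)*2 = (-2 - 14)*2 = -16*2 = -32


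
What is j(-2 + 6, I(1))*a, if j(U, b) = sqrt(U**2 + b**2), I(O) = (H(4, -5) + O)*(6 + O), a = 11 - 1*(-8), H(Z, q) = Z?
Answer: 19*sqrt(1241) ≈ 669.33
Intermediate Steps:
a = 19 (a = 11 + 8 = 19)
I(O) = (4 + O)*(6 + O)
j(-2 + 6, I(1))*a = sqrt((-2 + 6)**2 + (24 + 1**2 + 10*1)**2)*19 = sqrt(4**2 + (24 + 1 + 10)**2)*19 = sqrt(16 + 35**2)*19 = sqrt(16 + 1225)*19 = sqrt(1241)*19 = 19*sqrt(1241)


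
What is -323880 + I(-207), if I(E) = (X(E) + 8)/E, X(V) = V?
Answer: -67042961/207 ≈ -3.2388e+5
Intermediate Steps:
I(E) = (8 + E)/E (I(E) = (E + 8)/E = (8 + E)/E)
-323880 + I(-207) = -323880 + (8 - 207)/(-207) = -323880 - 1/207*(-199) = -323880 + 199/207 = -67042961/207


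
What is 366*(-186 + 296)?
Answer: 40260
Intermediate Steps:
366*(-186 + 296) = 366*110 = 40260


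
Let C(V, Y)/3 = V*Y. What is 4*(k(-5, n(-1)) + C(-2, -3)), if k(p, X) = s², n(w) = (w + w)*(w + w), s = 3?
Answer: 108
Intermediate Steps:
n(w) = 4*w² (n(w) = (2*w)*(2*w) = 4*w²)
k(p, X) = 9 (k(p, X) = 3² = 9)
C(V, Y) = 3*V*Y (C(V, Y) = 3*(V*Y) = 3*V*Y)
4*(k(-5, n(-1)) + C(-2, -3)) = 4*(9 + 3*(-2)*(-3)) = 4*(9 + 18) = 4*27 = 108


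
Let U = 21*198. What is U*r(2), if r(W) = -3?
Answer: -12474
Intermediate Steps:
U = 4158
U*r(2) = 4158*(-3) = -12474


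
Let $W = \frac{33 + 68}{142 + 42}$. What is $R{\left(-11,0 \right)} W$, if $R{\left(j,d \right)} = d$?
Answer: $0$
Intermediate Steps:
$W = \frac{101}{184} \approx 0.54891$
$R{\left(-11,0 \right)} W = 0 \cdot \frac{101}{184} = 0$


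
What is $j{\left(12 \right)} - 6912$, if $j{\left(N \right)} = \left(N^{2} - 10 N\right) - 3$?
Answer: $-6891$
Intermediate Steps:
$j{\left(N \right)} = -3 + N^{2} - 10 N$
$j{\left(12 \right)} - 6912 = \left(-3 + 12^{2} - 120\right) - 6912 = \left(-3 + 144 - 120\right) - 6912 = 21 - 6912 = -6891$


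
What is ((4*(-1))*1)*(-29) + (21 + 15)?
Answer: 152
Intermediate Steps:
((4*(-1))*1)*(-29) + (21 + 15) = -4*1*(-29) + 36 = -4*(-29) + 36 = 116 + 36 = 152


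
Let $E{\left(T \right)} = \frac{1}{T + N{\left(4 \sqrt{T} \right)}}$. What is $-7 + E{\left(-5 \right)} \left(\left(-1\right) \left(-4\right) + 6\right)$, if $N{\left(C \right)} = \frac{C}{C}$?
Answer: $- \frac{19}{2} \approx -9.5$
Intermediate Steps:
$N{\left(C \right)} = 1$
$E{\left(T \right)} = \frac{1}{1 + T}$ ($E{\left(T \right)} = \frac{1}{T + 1} = \frac{1}{1 + T}$)
$-7 + E{\left(-5 \right)} \left(\left(-1\right) \left(-4\right) + 6\right) = -7 + \frac{\left(-1\right) \left(-4\right) + 6}{1 - 5} = -7 + \frac{4 + 6}{-4} = -7 - \frac{5}{2} = - \frac{19}{2}$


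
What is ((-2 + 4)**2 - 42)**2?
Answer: 1444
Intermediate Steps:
((-2 + 4)**2 - 42)**2 = (2**2 - 42)**2 = (4 - 42)**2 = (-38)**2 = 1444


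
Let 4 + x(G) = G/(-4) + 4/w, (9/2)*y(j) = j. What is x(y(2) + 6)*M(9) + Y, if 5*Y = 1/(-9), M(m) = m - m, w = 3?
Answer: -1/45 ≈ -0.022222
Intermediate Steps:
y(j) = 2*j/9
M(m) = 0
Y = -1/45 (Y = (⅕)/(-9) = (⅕)*(-⅑) = -1/45 ≈ -0.022222)
x(G) = -8/3 - G/4 (x(G) = -4 + (G/(-4) + 4/3) = -4 + (G*(-¼) + 4*(⅓)) = -4 + (-G/4 + 4/3) = -4 + (4/3 - G/4) = -8/3 - G/4)
x(y(2) + 6)*M(9) + Y = (-8/3 - ((2/9)*2 + 6)/4)*0 - 1/45 = (-8/3 - (4/9 + 6)/4)*0 - 1/45 = (-8/3 - ¼*58/9)*0 - 1/45 = (-8/3 - 29/18)*0 - 1/45 = -77/18*0 - 1/45 = 0 - 1/45 = -1/45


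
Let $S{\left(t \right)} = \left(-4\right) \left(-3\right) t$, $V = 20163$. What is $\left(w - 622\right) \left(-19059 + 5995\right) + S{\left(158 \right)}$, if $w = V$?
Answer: $-255281728$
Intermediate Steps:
$w = 20163$
$S{\left(t \right)} = 12 t$
$\left(w - 622\right) \left(-19059 + 5995\right) + S{\left(158 \right)} = \left(20163 - 622\right) \left(-19059 + 5995\right) + 12 \cdot 158 = 19541 \left(-13064\right) + 1896 = -255283624 + 1896 = -255281728$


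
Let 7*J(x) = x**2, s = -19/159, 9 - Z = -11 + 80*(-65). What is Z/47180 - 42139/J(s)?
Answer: -17591563988046/851599 ≈ -2.0657e+7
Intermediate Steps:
Z = 5220 (Z = 9 - (-11 + 80*(-65)) = 9 - (-11 - 5200) = 9 - 1*(-5211) = 9 + 5211 = 5220)
s = -19/159 (s = -19*1/159 = -19/159 ≈ -0.11950)
J(x) = x**2/7
Z/47180 - 42139/J(s) = 5220/47180 - 42139/((-19/159)**2/7) = 5220*(1/47180) - 42139/((1/7)*(361/25281)) = 261/2359 - 42139/361/176967 = 261/2359 - 42139*176967/361 = 261/2359 - 7457212413/361 = -17591563988046/851599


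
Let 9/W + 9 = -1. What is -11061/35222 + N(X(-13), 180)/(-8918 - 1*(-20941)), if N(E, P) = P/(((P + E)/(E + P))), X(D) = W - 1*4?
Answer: -11513313/38497646 ≈ -0.29907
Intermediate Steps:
W = -9/10 (W = 9/(-9 - 1) = 9/(-10) = 9*(-1/10) = -9/10 ≈ -0.90000)
X(D) = -49/10 (X(D) = -9/10 - 1*4 = -9/10 - 4 = -49/10)
N(E, P) = P (N(E, P) = P/(((E + P)/(E + P))) = P/1 = P*1 = P)
-11061/35222 + N(X(-13), 180)/(-8918 - 1*(-20941)) = -11061/35222 + 180/(-8918 - 1*(-20941)) = -11061*1/35222 + 180/(-8918 + 20941) = -11061/35222 + 180/12023 = -11513313/38497646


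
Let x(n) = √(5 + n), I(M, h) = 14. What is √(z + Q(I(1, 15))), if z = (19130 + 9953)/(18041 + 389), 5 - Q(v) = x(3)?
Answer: √(2234324190 - 679329800*√2)/18430 ≈ 1.9364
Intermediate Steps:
Q(v) = 5 - 2*√2 (Q(v) = 5 - √(5 + 3) = 5 - √8 = 5 - 2*√2)
z = 29083/18430 ≈ 1.5780
√(z + Q(I(1, 15))) = √(29083/18430 + (5 - 2*√2)) = √(121233/18430 - 2*√2)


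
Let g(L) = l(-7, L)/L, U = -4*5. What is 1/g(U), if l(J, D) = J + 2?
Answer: 4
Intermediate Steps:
l(J, D) = 2 + J
U = -20
g(L) = -5/L (g(L) = (2 - 7)/L = -5/L)
1/g(U) = 1/(-5/(-20)) = 1/(-5*(-1/20)) = 1/(1/4) = 4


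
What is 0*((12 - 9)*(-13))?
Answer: 0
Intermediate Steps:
0*((12 - 9)*(-13)) = 0*(3*(-13)) = 0*(-39) = 0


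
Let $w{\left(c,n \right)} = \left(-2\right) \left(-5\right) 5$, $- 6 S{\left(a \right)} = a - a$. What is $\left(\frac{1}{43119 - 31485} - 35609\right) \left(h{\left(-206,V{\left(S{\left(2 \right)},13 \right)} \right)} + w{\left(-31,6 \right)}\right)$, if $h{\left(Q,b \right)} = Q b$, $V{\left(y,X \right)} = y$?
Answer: $- \frac{10356877625}{5817} \approx -1.7805 \cdot 10^{6}$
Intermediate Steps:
$S{\left(a \right)} = 0$ ($S{\left(a \right)} = - \frac{a - a}{6} = \left(- \frac{1}{6}\right) 0 = 0$)
$w{\left(c,n \right)} = 50$ ($w{\left(c,n \right)} = 10 \cdot 5 = 50$)
$\left(\frac{1}{43119 - 31485} - 35609\right) \left(h{\left(-206,V{\left(S{\left(2 \right)},13 \right)} \right)} + w{\left(-31,6 \right)}\right) = \left(\frac{1}{43119 - 31485} - 35609\right) \left(\left(-206\right) 0 + 50\right) = \left(\frac{1}{11634} - 35609\right) \left(0 + 50\right) = \left(\frac{1}{11634} - 35609\right) 50 = \left(- \frac{414275105}{11634}\right) 50 = - \frac{10356877625}{5817}$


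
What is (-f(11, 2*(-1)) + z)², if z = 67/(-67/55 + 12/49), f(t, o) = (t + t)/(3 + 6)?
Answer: 2831785549681/557290449 ≈ 5081.3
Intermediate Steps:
f(t, o) = 2*t/9 (f(t, o) = (2*t)/9 = (2*t)*(⅑) = 2*t/9)
z = -180565/2623 (z = 67/(-67*1/55 + 12*(1/49)) = 67/(-67/55 + 12/49) = 67/(-2623/2695) = 67*(-2695/2623) = -180565/2623 ≈ -68.839)
(-f(11, 2*(-1)) + z)² = (-2*11/9 - 180565/2623)² = (-1*22/9 - 180565/2623)² = (-22/9 - 180565/2623)² = (-1682791/23607)² = 2831785549681/557290449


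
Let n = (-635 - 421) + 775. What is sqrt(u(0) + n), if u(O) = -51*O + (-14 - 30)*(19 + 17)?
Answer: I*sqrt(1865) ≈ 43.186*I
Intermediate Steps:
u(O) = -1584 - 51*O (u(O) = -51*O - 44*36 = -51*O - 1584 = -1584 - 51*O)
n = -281 (n = -1056 + 775 = -281)
sqrt(u(0) + n) = sqrt((-1584 - 51*0) - 281) = sqrt((-1584 + 0) - 281) = sqrt(-1584 - 281) = sqrt(-1865) = I*sqrt(1865)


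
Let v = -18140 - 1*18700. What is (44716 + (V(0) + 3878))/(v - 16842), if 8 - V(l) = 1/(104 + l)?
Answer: -1684869/1860976 ≈ -0.90537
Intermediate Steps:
V(l) = 8 - 1/(104 + l)
v = -36840 (v = -18140 - 18700 = -36840)
(44716 + (V(0) + 3878))/(v - 16842) = (44716 + ((831 + 8*0)/(104 + 0) + 3878))/(-36840 - 16842) = (44716 + ((831 + 0)/104 + 3878))/(-53682) = (44716 + ((1/104)*831 + 3878))*(-1/53682) = (44716 + (831/104 + 3878))*(-1/53682) = (44716 + 404143/104)*(-1/53682) = (5054607/104)*(-1/53682) = -1684869/1860976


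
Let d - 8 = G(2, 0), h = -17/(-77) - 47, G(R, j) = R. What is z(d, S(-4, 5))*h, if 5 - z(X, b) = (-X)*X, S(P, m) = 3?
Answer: -54030/11 ≈ -4911.8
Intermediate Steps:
h = -3602/77 (h = -17*(-1/77) - 47 = 17/77 - 47 = -3602/77 ≈ -46.779)
d = 10 (d = 8 + 2 = 10)
z(X, b) = 5 + X² (z(X, b) = 5 - (-X)*X = 5 - (-1)*X² = 5 + X²)
z(d, S(-4, 5))*h = (5 + 10²)*(-3602/77) = (5 + 100)*(-3602/77) = 105*(-3602/77) = -54030/11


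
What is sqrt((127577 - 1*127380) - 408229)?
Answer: 4*I*sqrt(25502) ≈ 638.77*I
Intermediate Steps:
sqrt((127577 - 1*127380) - 408229) = sqrt((127577 - 127380) - 408229) = sqrt(197 - 408229) = sqrt(-408032) = 4*I*sqrt(25502)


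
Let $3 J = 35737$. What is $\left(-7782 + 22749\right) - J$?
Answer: $\frac{9164}{3} \approx 3054.7$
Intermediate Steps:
$J = \frac{35737}{3}$ ($J = \frac{1}{3} \cdot 35737 = \frac{35737}{3} \approx 11912.0$)
$\left(-7782 + 22749\right) - J = \left(-7782 + 22749\right) - \frac{35737}{3} = 14967 - \frac{35737}{3} = \frac{9164}{3}$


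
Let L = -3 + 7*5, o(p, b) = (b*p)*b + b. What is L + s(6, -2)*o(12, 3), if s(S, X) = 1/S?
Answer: 101/2 ≈ 50.500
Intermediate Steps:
o(p, b) = b + p*b² (o(p, b) = p*b² + b = b + p*b²)
L = 32 (L = -3 + 35 = 32)
L + s(6, -2)*o(12, 3) = 32 + (3*(1 + 3*12))/6 = 32 + (3*(1 + 36))/6 = 32 + (3*37)/6 = 32 + (⅙)*111 = 32 + 37/2 = 101/2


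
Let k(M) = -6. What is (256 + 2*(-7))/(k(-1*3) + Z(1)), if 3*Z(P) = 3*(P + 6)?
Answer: 242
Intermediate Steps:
Z(P) = 6 + P (Z(P) = (3*(P + 6))/3 = (3*(6 + P))/3 = (18 + 3*P)/3 = 6 + P)
(256 + 2*(-7))/(k(-1*3) + Z(1)) = (256 + 2*(-7))/(-6 + (6 + 1)) = (256 - 14)/(-6 + 7) = 242/1 = 242*1 = 242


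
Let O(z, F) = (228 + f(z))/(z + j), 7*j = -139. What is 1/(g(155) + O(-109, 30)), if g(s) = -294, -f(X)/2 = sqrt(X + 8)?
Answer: -8594256/2541918659 - 451*I*sqrt(101)/2541918659 ≈ -0.003381 - 1.7831e-6*I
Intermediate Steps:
j = -139/7 (j = (1/7)*(-139) = -139/7 ≈ -19.857)
f(X) = -2*sqrt(8 + X) (f(X) = -2*sqrt(X + 8) = -2*sqrt(8 + X))
O(z, F) = (228 - 2*sqrt(8 + z))/(-139/7 + z) (O(z, F) = (228 - 2*sqrt(8 + z))/(z - 139/7) = (228 - 2*sqrt(8 + z))/(-139/7 + z))
1/(g(155) + O(-109, 30)) = 1/(-294 + 14*(114 - sqrt(8 - 109))/(-139 + 7*(-109))) = 1/(-294 + 14*(114 - sqrt(-101))/(-139 - 763)) = 1/(-294 + 14*(114 - I*sqrt(101))/(-902)) = 1/(-294 + 14*(-1/902)*(114 - I*sqrt(101))) = 1/(-294 + (-798/451 + 7*I*sqrt(101)/451)) = 1/(-133392/451 + 7*I*sqrt(101)/451)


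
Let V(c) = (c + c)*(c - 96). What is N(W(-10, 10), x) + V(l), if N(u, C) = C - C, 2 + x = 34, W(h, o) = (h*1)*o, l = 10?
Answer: -1720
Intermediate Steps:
W(h, o) = h*o
x = 32 (x = -2 + 34 = 32)
N(u, C) = 0
V(c) = 2*c*(-96 + c) (V(c) = (2*c)*(-96 + c) = 2*c*(-96 + c))
N(W(-10, 10), x) + V(l) = 0 + 2*10*(-96 + 10) = 0 + 2*10*(-86) = 0 - 1720 = -1720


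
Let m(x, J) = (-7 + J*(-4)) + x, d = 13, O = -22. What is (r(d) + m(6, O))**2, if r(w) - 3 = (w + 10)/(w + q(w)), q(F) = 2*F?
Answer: 12482089/1521 ≈ 8206.5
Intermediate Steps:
m(x, J) = -7 + x - 4*J (m(x, J) = (-7 - 4*J) + x = -7 + x - 4*J)
r(w) = 3 + (10 + w)/(3*w) (r(w) = 3 + (w + 10)/(w + 2*w) = 3 + (10 + w)/((3*w)) = 3 + (10 + w)*(1/(3*w)) = 3 + (10 + w)/(3*w))
(r(d) + m(6, O))**2 = ((10/3)*(1 + 13)/13 + (-7 + 6 - 4*(-22)))**2 = ((10/3)*(1/13)*14 + (-7 + 6 + 88))**2 = (140/39 + 87)**2 = (3533/39)**2 = 12482089/1521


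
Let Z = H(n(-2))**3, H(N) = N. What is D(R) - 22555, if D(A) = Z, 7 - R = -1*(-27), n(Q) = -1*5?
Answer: -22680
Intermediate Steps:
n(Q) = -5
R = -20 (R = 7 - (-1)*(-27) = 7 - 1*27 = 7 - 27 = -20)
Z = -125 (Z = (-5)**3 = -125)
D(A) = -125
D(R) - 22555 = -125 - 22555 = -22680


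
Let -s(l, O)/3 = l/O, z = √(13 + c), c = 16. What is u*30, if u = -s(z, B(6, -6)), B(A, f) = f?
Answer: -15*√29 ≈ -80.777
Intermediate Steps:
z = √29 (z = √(13 + 16) = √29 ≈ 5.3852)
s(l, O) = -3*l/O
u = -√29/2 (u = -(-3)*√29/(-6) = -(-3)*√29*(-1)/6 = -√29/2 ≈ -2.6926)
u*30 = -√29/2*30 = -15*√29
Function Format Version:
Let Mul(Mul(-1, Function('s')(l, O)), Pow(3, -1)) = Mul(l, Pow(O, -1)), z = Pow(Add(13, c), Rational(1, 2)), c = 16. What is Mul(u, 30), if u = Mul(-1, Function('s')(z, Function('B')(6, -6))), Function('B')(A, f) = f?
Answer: Mul(-15, Pow(29, Rational(1, 2))) ≈ -80.777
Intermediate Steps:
z = Pow(29, Rational(1, 2)) (z = Pow(Add(13, 16), Rational(1, 2)) = Pow(29, Rational(1, 2)) ≈ 5.3852)
Function('s')(l, O) = Mul(-3, l, Pow(O, -1)) (Function('s')(l, O) = Mul(-3, Mul(l, Pow(O, -1))) = Mul(-3, l, Pow(O, -1)))
u = Mul(Rational(-1, 2), Pow(29, Rational(1, 2))) (u = Mul(-1, Mul(-3, Pow(29, Rational(1, 2)), Pow(-6, -1))) = Mul(-1, Mul(-3, Pow(29, Rational(1, 2)), Rational(-1, 6))) = Mul(-1, Mul(Rational(1, 2), Pow(29, Rational(1, 2)))) = Mul(Rational(-1, 2), Pow(29, Rational(1, 2))) ≈ -2.6926)
Mul(u, 30) = Mul(Mul(Rational(-1, 2), Pow(29, Rational(1, 2))), 30) = Mul(-15, Pow(29, Rational(1, 2)))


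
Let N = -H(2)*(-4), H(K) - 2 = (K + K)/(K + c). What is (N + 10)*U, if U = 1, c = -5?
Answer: 38/3 ≈ 12.667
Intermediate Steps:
H(K) = 2 + 2*K/(-5 + K) (H(K) = 2 + (K + K)/(K - 5) = 2 + (2*K)/(-5 + K) = 2 + 2*K/(-5 + K))
N = 8/3 (N = -2*(-5 + 2*2)/(-5 + 2)*(-4) = -2*(-5 + 4)/(-3)*(-4) = -2*(-1)*(-1)/3*(-4) = -1*2/3*(-4) = -2/3*(-4) = 8/3 ≈ 2.6667)
(N + 10)*U = (8/3 + 10)*1 = (38/3)*1 = 38/3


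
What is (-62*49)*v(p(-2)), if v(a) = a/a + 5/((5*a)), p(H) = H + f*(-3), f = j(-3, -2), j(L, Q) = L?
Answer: -3472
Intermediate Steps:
f = -3
p(H) = 9 + H (p(H) = H - 3*(-3) = H + 9 = 9 + H)
v(a) = 1 + 1/a (v(a) = 1 + 5*(1/(5*a)) = 1 + 1/a)
(-62*49)*v(p(-2)) = (-62*49)*((1 + (9 - 2))/(9 - 2)) = -3038*(1 + 7)/7 = -434*8 = -3038*8/7 = -3472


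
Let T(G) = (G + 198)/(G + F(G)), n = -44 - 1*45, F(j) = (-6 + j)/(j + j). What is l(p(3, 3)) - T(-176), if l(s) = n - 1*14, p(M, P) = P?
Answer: -3177283/30885 ≈ -102.87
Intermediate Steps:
F(j) = (-6 + j)/(2*j) (F(j) = (-6 + j)/((2*j)) = (-6 + j)*(1/(2*j)) = (-6 + j)/(2*j))
n = -89 (n = -44 - 45 = -89)
l(s) = -103 (l(s) = -89 - 1*14 = -89 - 14 = -103)
T(G) = (198 + G)/(G + (-6 + G)/(2*G)) (T(G) = (G + 198)/(G + (-6 + G)/(2*G)) = (198 + G)/(G + (-6 + G)/(2*G)))
l(p(3, 3)) - T(-176) = -103 - 2*(-176)*(198 - 176)/(-6 - 176 + 2*(-176)**2) = -103 - 2*(-176)*22/(-6 - 176 + 2*30976) = -103 - 2*(-176)*22/(-6 - 176 + 61952) = -103 - 2*(-176)*22/61770 = -103 - 1*(-3872/30885) = -103 + 3872/30885 = -3177283/30885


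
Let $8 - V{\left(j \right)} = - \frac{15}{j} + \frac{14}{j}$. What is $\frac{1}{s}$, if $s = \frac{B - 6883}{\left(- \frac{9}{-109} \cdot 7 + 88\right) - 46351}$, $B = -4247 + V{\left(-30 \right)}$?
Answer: $\frac{151278120}{36369049} \approx 4.1595$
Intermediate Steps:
$V{\left(j \right)} = 8 + \frac{1}{j}$ ($V{\left(j \right)} = 8 - \left(- \frac{15}{j} + \frac{14}{j}\right) = 8 - - \frac{1}{j} = 8 + \frac{1}{j}$)
$B = - \frac{127171}{30}$ ($B = -4247 + \left(8 + \frac{1}{-30}\right) = -4247 + \left(8 - \frac{1}{30}\right) = -4247 + \frac{239}{30} = - \frac{127171}{30} \approx -4239.0$)
$s = \frac{36369049}{151278120}$ ($s = \frac{- \frac{127171}{30} - 6883}{\left(- \frac{9}{-109} \cdot 7 + 88\right) - 46351} = - \frac{333661}{30 \left(\left(\left(-9\right) \left(- \frac{1}{109}\right) 7 + 88\right) - 46351\right)} = - \frac{333661}{30 \left(\left(\frac{9}{109} \cdot 7 + 88\right) - 46351\right)} = - \frac{333661}{30 \left(\left(\frac{63}{109} + 88\right) - 46351\right)} = - \frac{333661}{30 \left(\frac{9655}{109} - 46351\right)} = - \frac{333661}{30 \left(- \frac{5042604}{109}\right)} = \left(- \frac{333661}{30}\right) \left(- \frac{109}{5042604}\right) = \frac{36369049}{151278120} \approx 0.24041$)
$\frac{1}{s} = \frac{1}{\frac{36369049}{151278120}} = \frac{151278120}{36369049}$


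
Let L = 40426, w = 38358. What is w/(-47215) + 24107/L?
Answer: -412448503/1908713590 ≈ -0.21609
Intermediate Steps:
w/(-47215) + 24107/L = 38358/(-47215) + 24107/40426 = 38358*(-1/47215) + 24107*(1/40426) = -38358/47215 + 24107/40426 = -412448503/1908713590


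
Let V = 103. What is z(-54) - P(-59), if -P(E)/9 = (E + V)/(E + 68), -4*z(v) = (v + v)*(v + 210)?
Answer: 4256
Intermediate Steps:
z(v) = -v*(210 + v)/2 (z(v) = -(v + v)*(v + 210)/4 = -2*v*(210 + v)/4 = -v*(210 + v)/2)
P(E) = -9*(103 + E)/(68 + E) (P(E) = -9*(E + 103)/(E + 68) = -9*(103 + E)/(68 + E))
z(-54) - P(-59) = -1/2*(-54)*(210 - 54) - 9*(-103 - 1*(-59))/(68 - 59) = -1/2*(-54)*156 - 9*(-103 + 59)/9 = 4212 - 9*(-44)/9 = 4212 - 1*(-44) = 4212 + 44 = 4256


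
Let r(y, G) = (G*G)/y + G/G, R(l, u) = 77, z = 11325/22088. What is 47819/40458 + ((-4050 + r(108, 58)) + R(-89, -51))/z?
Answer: -31690320599929/4123681650 ≈ -7685.0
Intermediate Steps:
z = 11325/22088 (z = 11325*(1/22088) = 11325/22088 ≈ 0.51272)
r(y, G) = 1 + G²/y (r(y, G) = G²/y + 1 = 1 + G²/y)
47819/40458 + ((-4050 + r(108, 58)) + R(-89, -51))/z = 47819/40458 + ((-4050 + (108 + 58²)/108) + 77)/(11325/22088) = 47819*(1/40458) + ((-4050 + (108 + 3364)/108) + 77)*(22088/11325) = 47819/40458 + ((-4050 + (1/108)*3472) + 77)*(22088/11325) = 47819/40458 + ((-4050 + 868/27) + 77)*(22088/11325) = 47819/40458 + (-108482/27 + 77)*(22088/11325) = 47819/40458 - 106403/27*22088/11325 = 47819/40458 - 2350229464/305775 = -31690320599929/4123681650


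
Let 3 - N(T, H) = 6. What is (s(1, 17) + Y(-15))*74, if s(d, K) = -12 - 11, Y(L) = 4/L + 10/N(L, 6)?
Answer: -9842/5 ≈ -1968.4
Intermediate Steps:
N(T, H) = -3 (N(T, H) = 3 - 1*6 = 3 - 6 = -3)
Y(L) = -10/3 + 4/L (Y(L) = 4/L + 10/(-3) = 4/L + 10*(-⅓) = 4/L - 10/3 = -10/3 + 4/L)
s(d, K) = -23
(s(1, 17) + Y(-15))*74 = (-23 + (-10/3 + 4/(-15)))*74 = (-23 + (-10/3 + 4*(-1/15)))*74 = (-23 + (-10/3 - 4/15))*74 = (-23 - 18/5)*74 = -133/5*74 = -9842/5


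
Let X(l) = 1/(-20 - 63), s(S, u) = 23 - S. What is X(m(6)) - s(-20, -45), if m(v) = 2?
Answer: -3570/83 ≈ -43.012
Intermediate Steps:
X(l) = -1/83 (X(l) = 1/(-83) = -1/83)
X(m(6)) - s(-20, -45) = -1/83 - (23 - 1*(-20)) = -1/83 - (23 + 20) = -1/83 - 1*43 = -1/83 - 43 = -3570/83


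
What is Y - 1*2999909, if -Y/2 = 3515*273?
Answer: -4919099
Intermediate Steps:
Y = -1919190 (Y = -7030*273 = -2*959595 = -1919190)
Y - 1*2999909 = -1919190 - 1*2999909 = -1919190 - 2999909 = -4919099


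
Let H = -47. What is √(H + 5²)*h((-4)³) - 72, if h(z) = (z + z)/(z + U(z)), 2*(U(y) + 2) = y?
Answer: -72 + 64*I*√22/49 ≈ -72.0 + 6.1263*I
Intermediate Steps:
U(y) = -2 + y/2
h(z) = 2*z/(-2 + 3*z/2) (h(z) = (z + z)/(z + (-2 + z/2)) = (2*z)/(-2 + 3*z/2) = 2*z/(-2 + 3*z/2))
√(H + 5²)*h((-4)³) - 72 = √(-47 + 5²)*(4*(-4)³/(-4 + 3*(-4)³)) - 72 = √(-47 + 25)*(4*(-64)/(-4 + 3*(-64))) - 72 = √(-22)*(4*(-64)/(-4 - 192)) - 72 = (I*√22)*(4*(-64)/(-196)) - 72 = (I*√22)*(4*(-64)*(-1/196)) - 72 = (I*√22)*(64/49) - 72 = 64*I*√22/49 - 72 = -72 + 64*I*√22/49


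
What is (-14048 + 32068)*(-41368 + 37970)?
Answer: -61231960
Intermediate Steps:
(-14048 + 32068)*(-41368 + 37970) = 18020*(-3398) = -61231960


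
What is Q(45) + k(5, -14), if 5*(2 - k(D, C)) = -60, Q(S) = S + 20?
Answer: 79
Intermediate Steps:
Q(S) = 20 + S
k(D, C) = 14 (k(D, C) = 2 - ⅕*(-60) = 2 + 12 = 14)
Q(45) + k(5, -14) = (20 + 45) + 14 = 65 + 14 = 79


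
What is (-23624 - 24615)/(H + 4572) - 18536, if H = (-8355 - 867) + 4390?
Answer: -4771121/260 ≈ -18350.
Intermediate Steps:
H = -4832 (H = -9222 + 4390 = -4832)
(-23624 - 24615)/(H + 4572) - 18536 = (-23624 - 24615)/(-4832 + 4572) - 18536 = -48239/(-260) - 18536 = -48239*(-1/260) - 18536 = 48239/260 - 18536 = -4771121/260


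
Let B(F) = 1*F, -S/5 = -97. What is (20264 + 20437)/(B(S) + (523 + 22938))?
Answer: 13567/7982 ≈ 1.6997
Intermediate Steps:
S = 485 (S = -5*(-97) = 485)
B(F) = F
(20264 + 20437)/(B(S) + (523 + 22938)) = (20264 + 20437)/(485 + (523 + 22938)) = 40701/(485 + 23461) = 40701/23946 = 40701*(1/23946) = 13567/7982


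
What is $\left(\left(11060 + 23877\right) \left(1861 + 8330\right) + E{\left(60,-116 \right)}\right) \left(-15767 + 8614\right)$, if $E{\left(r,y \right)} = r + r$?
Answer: $-2546776201311$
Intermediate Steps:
$E{\left(r,y \right)} = 2 r$
$\left(\left(11060 + 23877\right) \left(1861 + 8330\right) + E{\left(60,-116 \right)}\right) \left(-15767 + 8614\right) = \left(\left(11060 + 23877\right) \left(1861 + 8330\right) + 2 \cdot 60\right) \left(-15767 + 8614\right) = \left(34937 \cdot 10191 + 120\right) \left(-7153\right) = \left(356042967 + 120\right) \left(-7153\right) = 356043087 \left(-7153\right) = -2546776201311$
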